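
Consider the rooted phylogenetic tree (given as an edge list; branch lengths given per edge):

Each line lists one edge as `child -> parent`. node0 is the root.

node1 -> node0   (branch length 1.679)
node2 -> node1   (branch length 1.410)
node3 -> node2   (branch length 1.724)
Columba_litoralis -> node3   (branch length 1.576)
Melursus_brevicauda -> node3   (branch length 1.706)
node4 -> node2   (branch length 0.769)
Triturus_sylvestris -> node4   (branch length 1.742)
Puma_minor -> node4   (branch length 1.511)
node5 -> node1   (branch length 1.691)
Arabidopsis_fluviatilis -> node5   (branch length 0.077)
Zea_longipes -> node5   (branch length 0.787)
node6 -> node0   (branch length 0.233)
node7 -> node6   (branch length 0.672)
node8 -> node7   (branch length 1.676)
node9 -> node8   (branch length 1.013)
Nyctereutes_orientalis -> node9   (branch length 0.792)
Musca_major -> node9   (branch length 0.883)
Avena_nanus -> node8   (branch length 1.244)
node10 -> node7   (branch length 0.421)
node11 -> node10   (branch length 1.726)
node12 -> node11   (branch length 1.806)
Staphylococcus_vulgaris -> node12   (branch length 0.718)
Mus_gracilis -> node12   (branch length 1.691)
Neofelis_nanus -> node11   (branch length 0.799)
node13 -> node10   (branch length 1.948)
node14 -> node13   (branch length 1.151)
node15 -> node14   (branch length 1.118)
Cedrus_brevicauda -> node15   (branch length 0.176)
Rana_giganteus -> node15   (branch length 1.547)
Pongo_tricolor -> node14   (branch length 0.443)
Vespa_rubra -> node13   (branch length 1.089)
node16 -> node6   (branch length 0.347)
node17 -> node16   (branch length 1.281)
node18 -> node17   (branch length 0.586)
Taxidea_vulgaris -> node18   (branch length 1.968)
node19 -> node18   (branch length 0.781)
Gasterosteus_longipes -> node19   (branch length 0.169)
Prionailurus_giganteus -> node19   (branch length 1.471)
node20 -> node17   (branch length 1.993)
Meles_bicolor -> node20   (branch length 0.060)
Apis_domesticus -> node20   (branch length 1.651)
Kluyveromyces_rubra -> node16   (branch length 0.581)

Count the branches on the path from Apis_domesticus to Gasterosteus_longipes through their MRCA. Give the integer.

The MRCA of Apis_domesticus and Gasterosteus_longipes is the node subtending ((Taxidea_vulgaris,(Gasterosteus_longipes,Prionailurus_giganteus)),(Meles_bicolor,Apis_domesticus)).
From Apis_domesticus up to that node: 2 branches. From Gasterosteus_longipes up to the same node: 3 branches. Total: 2 + 3 = 5.

5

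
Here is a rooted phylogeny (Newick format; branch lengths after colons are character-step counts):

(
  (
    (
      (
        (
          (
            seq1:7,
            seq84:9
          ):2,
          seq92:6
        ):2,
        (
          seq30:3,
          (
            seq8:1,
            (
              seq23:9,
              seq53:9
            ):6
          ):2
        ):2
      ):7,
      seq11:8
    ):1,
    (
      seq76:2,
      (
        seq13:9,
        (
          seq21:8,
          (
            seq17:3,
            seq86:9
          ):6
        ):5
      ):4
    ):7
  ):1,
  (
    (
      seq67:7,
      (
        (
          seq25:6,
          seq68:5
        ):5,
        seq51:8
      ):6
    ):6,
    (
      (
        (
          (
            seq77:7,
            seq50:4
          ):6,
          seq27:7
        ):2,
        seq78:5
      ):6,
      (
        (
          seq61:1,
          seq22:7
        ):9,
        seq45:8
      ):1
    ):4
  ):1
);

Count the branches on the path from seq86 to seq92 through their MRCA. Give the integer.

The MRCA of seq86 and seq92 is the node subtending (((((seq1,seq84),seq92),(seq30,(seq8,(seq23,seq53)))),seq11),(seq76,(seq13,(seq21,(seq17,seq86))))).
From seq86 up to that node: 5 branches. From seq92 up to the same node: 4 branches. Total: 5 + 4 = 9.

9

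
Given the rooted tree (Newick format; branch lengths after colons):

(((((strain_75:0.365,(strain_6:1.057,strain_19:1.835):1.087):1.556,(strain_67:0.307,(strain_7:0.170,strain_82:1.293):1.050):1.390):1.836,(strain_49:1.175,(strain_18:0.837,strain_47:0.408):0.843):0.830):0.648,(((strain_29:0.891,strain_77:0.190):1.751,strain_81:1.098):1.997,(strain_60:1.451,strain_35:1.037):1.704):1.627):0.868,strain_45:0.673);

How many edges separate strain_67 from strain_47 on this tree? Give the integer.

6

The MRCA of strain_67 and strain_47 is the node subtending (((strain_75,(strain_6,strain_19)),(strain_67,(strain_7,strain_82))),(strain_49,(strain_18,strain_47))).
From strain_67 up to that node: 3 branches. From strain_47 up to the same node: 3 branches. Total: 3 + 3 = 6.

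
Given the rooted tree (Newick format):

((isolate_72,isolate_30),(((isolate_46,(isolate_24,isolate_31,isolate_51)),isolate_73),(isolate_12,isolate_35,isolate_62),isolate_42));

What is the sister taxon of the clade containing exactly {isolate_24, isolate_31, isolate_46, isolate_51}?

isolate_73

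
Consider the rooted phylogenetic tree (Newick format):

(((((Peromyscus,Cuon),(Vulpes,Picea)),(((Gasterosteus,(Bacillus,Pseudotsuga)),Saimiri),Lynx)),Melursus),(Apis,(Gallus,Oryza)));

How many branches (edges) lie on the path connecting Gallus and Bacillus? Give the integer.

10

The MRCA of Gallus and Bacillus is the root of the tree.
From Gallus up to that node: 3 branches. From Bacillus up to the same node: 7 branches. Total: 3 + 7 = 10.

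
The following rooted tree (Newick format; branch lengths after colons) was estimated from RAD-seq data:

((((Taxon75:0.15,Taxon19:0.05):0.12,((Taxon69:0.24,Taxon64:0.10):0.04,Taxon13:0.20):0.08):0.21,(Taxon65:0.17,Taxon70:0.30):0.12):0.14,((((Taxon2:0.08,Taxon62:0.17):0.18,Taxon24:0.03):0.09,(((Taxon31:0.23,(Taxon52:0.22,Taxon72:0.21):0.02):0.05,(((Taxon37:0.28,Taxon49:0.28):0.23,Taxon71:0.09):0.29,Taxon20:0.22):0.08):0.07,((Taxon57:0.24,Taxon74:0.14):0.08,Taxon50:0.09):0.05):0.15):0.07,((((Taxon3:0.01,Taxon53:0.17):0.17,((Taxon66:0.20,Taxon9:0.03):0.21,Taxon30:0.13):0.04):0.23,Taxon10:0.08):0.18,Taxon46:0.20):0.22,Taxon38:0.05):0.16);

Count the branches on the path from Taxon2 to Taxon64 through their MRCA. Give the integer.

10

The MRCA of Taxon2 and Taxon64 is the root of the tree.
From Taxon2 up to that node: 5 branches. From Taxon64 up to the same node: 5 branches. Total: 5 + 5 = 10.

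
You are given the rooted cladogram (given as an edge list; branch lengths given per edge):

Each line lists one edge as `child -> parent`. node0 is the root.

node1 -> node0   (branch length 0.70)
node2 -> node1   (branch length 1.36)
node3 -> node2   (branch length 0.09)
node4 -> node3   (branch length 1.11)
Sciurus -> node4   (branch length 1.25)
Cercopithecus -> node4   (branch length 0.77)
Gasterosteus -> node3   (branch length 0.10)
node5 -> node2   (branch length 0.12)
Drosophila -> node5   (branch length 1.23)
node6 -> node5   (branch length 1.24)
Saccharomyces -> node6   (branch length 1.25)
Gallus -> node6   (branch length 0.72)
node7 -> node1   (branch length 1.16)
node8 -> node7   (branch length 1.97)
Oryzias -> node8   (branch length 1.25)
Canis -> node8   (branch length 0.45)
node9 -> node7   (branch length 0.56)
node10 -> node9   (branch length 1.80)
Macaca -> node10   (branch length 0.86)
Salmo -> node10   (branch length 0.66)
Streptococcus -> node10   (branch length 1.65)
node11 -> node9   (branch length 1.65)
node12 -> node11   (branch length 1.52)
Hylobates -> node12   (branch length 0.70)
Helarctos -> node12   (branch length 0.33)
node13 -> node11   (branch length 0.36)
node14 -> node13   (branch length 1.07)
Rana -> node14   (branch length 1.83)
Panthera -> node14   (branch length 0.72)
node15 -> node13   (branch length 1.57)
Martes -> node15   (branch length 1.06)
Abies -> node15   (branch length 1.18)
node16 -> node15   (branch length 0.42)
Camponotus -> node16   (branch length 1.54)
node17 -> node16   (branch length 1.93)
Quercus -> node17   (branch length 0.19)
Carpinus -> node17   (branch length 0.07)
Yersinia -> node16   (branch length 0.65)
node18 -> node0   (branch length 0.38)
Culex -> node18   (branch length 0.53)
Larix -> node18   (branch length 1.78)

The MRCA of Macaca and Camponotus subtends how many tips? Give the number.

The MRCA of Macaca and Camponotus is the node subtending ((Macaca,Salmo,Streptococcus),((Hylobates,Helarctos),((Rana,Panthera),(Martes,Abies,(Camponotus,(Quercus,Carpinus),Yersinia))))).
That clade contains 13 terminal taxa: Abies, Camponotus, Carpinus, Helarctos, Hylobates, Macaca, Martes, Panthera, Quercus, Rana, Salmo, Streptococcus, Yersinia.

13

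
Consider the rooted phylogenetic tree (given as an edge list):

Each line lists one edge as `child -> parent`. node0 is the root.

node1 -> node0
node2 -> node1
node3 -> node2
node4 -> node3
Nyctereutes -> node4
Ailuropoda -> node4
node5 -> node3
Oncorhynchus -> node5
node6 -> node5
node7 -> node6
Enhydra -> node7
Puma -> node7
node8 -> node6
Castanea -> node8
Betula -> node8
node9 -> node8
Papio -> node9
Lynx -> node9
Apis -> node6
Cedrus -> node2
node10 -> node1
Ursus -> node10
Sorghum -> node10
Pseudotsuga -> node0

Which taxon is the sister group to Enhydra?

Enhydra attaches to the tree at the node subtending (Enhydra,Puma).
The other lineage descending from that same node — the sister group — is the single tip Puma.

Puma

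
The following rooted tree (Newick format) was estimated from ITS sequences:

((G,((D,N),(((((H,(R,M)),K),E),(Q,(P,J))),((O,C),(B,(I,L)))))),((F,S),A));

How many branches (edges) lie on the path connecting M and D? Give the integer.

The MRCA of M and D is the node subtending ((D,N),(((((H,(R,M)),K),E),(Q,(P,J))),((O,C),(B,(I,L))))).
From M up to that node: 7 branches. From D up to the same node: 2 branches. Total: 7 + 2 = 9.

9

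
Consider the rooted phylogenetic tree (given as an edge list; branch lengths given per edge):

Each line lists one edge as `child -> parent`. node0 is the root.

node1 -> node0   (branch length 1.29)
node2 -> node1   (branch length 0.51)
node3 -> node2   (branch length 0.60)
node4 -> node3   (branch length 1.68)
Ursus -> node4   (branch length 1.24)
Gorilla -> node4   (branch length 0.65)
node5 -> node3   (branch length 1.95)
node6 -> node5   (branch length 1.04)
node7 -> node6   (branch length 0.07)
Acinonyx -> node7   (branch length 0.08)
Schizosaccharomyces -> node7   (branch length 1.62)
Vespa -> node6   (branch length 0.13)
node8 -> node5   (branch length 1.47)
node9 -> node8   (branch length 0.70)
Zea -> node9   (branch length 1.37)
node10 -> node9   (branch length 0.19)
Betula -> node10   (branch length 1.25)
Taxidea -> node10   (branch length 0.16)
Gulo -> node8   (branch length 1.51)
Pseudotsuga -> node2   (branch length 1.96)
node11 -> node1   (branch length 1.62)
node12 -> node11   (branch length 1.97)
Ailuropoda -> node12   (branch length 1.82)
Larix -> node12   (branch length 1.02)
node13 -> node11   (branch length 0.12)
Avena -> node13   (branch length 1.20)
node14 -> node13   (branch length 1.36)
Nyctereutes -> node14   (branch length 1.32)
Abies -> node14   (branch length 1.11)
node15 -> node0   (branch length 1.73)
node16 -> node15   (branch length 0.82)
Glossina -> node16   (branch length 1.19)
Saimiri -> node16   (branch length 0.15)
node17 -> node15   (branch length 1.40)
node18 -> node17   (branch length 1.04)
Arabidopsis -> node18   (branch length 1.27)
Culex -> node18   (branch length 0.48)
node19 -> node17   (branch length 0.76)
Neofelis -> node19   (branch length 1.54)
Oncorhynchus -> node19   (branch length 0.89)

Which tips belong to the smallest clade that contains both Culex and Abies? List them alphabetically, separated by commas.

Abies, Acinonyx, Ailuropoda, Arabidopsis, Avena, Betula, Culex, Glossina, Gorilla, Gulo, Larix, Neofelis, Nyctereutes, Oncorhynchus, Pseudotsuga, Saimiri, Schizosaccharomyces, Taxidea, Ursus, Vespa, Zea

Tracing Culex: it sits inside (Arabidopsis,Culex).
Tracing Abies: it sits inside (Nyctereutes,Abies).
The smallest clade enclosing both is the whole tree (their MRCA is the root), so the answer is all 21 tips in alphabetical order.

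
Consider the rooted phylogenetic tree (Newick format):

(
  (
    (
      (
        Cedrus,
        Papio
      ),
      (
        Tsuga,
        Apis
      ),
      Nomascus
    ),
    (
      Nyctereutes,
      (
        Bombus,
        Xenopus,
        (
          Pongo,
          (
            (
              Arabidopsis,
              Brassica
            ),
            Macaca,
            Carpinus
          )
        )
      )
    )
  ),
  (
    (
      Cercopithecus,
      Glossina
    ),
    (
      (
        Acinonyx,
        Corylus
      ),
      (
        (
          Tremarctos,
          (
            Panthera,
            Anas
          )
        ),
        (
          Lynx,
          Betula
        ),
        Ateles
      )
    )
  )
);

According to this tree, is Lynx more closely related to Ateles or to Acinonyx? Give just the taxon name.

Ateles

The MRCA of Lynx and Ateles subtends ((Tremarctos,(Panthera,Anas)),(Lynx,Betula),Ateles) (6 taxa).
The MRCA of Lynx and Acinonyx subtends ((Acinonyx,Corylus),((Tremarctos,(Panthera,Anas)),(Lynx,Betula),Ateles)) (8 taxa).
The first is nested inside the second, so Lynx shares a more recent common ancestor with Ateles.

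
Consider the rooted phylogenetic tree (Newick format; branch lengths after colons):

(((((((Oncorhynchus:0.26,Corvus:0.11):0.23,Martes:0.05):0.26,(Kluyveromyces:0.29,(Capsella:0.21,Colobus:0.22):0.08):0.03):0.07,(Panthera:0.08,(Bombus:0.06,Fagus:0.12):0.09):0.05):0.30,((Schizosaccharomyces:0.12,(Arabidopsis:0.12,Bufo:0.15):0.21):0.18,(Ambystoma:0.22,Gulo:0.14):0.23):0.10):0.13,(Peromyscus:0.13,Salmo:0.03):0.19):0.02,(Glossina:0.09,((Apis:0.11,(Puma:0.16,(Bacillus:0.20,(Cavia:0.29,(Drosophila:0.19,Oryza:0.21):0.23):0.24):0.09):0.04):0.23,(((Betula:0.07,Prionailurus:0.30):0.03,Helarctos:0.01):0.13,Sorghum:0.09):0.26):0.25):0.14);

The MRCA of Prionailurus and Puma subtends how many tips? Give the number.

The MRCA of Prionailurus and Puma is the node subtending ((Apis,(Puma,(Bacillus,(Cavia,(Drosophila,Oryza))))),(((Betula,Prionailurus),Helarctos),Sorghum)).
That clade contains 10 terminal taxa: Apis, Bacillus, Betula, Cavia, Drosophila, Helarctos, Oryza, Prionailurus, Puma, Sorghum.

10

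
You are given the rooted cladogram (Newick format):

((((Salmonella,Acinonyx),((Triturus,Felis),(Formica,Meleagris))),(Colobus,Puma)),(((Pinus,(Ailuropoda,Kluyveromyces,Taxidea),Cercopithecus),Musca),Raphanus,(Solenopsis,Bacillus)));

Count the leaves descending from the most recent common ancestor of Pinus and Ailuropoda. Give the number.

5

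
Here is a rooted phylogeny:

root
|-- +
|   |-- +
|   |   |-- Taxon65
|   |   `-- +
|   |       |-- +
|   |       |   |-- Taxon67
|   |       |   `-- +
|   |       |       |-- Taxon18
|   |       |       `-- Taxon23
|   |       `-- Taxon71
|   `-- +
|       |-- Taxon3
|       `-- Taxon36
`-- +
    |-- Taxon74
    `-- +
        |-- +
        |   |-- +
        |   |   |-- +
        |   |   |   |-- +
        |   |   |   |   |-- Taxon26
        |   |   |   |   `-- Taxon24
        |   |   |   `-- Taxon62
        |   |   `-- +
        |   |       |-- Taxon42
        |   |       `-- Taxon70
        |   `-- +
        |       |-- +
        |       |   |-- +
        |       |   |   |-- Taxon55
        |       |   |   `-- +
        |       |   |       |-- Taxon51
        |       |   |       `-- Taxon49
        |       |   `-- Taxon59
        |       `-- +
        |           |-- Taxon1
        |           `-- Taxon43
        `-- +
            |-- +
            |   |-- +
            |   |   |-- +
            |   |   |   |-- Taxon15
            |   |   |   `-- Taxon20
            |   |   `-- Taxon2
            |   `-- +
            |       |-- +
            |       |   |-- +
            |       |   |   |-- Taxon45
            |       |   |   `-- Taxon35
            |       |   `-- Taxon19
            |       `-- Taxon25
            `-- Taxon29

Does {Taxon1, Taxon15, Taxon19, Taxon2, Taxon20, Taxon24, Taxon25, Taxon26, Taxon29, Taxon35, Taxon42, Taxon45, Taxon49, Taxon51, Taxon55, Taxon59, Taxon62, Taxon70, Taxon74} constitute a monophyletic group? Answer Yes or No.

The MRCA of the listed taxa subtends (Taxon74,(((((Taxon26,Taxon24),Taxon62),(Taxon42,Taxon70)),(((Taxon55,(Taxon51,Taxon49)),Taxon59),(Taxon1,Taxon43))),((((Taxon15,Taxon20),Taxon2),(((Taxon45,Taxon35),Taxon19),Taxon25)),Taxon29))).
That clade also contains Taxon43, which is not in the proposed group, so the group is not monophyletic.

No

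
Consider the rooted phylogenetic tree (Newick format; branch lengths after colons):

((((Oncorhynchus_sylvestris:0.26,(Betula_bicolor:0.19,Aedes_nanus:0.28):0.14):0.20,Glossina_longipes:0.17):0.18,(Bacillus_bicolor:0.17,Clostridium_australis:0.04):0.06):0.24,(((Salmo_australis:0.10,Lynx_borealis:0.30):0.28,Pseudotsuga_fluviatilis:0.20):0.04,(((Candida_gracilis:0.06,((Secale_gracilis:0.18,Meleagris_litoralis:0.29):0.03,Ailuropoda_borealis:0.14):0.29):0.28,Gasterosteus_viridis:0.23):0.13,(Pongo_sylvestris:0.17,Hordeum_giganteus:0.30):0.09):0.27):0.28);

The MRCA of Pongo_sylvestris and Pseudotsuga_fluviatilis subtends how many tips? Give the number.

The MRCA of Pongo_sylvestris and Pseudotsuga_fluviatilis is the node subtending (((Salmo_australis,Lynx_borealis),Pseudotsuga_fluviatilis),(((Candida_gracilis,((Secale_gracilis,Meleagris_litoralis),Ailuropoda_borealis)),Gasterosteus_viridis),(Pongo_sylvestris,Hordeum_giganteus))).
That clade contains 10 terminal taxa: Ailuropoda_borealis, Candida_gracilis, Gasterosteus_viridis, Hordeum_giganteus, Lynx_borealis, Meleagris_litoralis, Pongo_sylvestris, Pseudotsuga_fluviatilis, Salmo_australis, Secale_gracilis.

10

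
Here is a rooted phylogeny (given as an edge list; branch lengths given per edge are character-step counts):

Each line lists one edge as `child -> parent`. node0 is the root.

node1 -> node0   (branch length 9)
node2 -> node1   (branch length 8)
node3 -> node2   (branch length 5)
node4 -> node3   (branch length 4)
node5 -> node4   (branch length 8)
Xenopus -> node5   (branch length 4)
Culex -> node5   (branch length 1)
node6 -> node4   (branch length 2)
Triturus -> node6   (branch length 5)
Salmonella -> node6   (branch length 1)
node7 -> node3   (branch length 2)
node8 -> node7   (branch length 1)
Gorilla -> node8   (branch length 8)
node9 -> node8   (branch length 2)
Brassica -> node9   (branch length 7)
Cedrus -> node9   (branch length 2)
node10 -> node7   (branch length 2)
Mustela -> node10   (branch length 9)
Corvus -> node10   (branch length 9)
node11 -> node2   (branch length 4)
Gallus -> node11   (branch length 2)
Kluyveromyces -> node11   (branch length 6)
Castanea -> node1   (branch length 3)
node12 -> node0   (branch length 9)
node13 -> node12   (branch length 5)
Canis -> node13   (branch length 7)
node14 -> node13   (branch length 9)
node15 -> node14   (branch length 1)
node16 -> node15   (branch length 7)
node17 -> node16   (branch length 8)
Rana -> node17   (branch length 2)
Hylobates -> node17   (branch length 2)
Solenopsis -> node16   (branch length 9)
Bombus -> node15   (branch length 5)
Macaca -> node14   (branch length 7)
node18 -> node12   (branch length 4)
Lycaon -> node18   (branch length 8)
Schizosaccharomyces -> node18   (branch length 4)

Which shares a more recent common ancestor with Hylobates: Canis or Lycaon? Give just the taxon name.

The MRCA of Hylobates and Canis subtends (Canis,((((Rana,Hylobates),Solenopsis),Bombus),Macaca)) (6 taxa).
The MRCA of Hylobates and Lycaon subtends ((Canis,((((Rana,Hylobates),Solenopsis),Bombus),Macaca)),(Lycaon,Schizosaccharomyces)) (8 taxa).
The first is nested inside the second, so Hylobates shares a more recent common ancestor with Canis.

Canis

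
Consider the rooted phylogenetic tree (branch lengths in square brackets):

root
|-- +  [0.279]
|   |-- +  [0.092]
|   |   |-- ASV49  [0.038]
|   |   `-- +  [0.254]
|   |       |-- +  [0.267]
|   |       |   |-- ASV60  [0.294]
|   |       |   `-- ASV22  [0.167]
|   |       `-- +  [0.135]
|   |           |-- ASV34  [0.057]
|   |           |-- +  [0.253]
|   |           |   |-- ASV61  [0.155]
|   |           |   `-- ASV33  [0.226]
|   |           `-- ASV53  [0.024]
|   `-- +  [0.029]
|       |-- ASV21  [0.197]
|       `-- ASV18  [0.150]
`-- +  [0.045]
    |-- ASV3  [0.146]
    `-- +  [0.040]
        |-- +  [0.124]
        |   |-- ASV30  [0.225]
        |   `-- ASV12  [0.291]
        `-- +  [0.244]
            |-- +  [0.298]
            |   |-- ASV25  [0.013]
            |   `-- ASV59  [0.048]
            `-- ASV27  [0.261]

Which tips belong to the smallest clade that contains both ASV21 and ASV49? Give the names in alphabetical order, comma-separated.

Tracing ASV21: it sits inside (ASV21,ASV18).
Tracing ASV49: it sits inside (ASV49,((ASV60,ASV22),(ASV34,(ASV61,ASV33),ASV53))).
The smallest clade enclosing both is ((ASV49,((ASV60,ASV22),(ASV34,(ASV61,ASV33),ASV53))),(ASV21,ASV18)); the answer is its 9 terminal taxa in alphabetical order.

ASV18, ASV21, ASV22, ASV33, ASV34, ASV49, ASV53, ASV60, ASV61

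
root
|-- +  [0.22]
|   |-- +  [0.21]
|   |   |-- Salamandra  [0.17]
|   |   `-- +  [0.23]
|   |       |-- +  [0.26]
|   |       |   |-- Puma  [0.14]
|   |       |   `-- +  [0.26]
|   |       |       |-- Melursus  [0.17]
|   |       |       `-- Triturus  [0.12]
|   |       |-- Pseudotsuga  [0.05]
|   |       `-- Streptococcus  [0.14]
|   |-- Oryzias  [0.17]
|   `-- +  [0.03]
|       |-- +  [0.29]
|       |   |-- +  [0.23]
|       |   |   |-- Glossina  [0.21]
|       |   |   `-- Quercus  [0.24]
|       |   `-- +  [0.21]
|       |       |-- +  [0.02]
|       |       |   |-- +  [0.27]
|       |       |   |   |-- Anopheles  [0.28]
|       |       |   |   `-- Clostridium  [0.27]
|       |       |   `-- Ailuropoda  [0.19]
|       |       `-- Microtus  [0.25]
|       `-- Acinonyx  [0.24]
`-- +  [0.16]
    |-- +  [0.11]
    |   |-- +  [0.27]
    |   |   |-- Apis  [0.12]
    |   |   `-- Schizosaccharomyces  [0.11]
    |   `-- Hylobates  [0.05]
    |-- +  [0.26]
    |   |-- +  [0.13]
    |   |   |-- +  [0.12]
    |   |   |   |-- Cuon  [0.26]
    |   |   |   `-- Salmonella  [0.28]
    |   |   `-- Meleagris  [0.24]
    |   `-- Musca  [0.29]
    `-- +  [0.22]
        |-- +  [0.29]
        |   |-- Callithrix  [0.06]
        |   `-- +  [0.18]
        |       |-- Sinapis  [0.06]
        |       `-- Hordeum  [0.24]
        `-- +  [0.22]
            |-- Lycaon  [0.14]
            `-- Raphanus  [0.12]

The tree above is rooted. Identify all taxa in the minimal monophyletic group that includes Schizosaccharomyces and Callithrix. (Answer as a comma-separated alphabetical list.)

Apis, Callithrix, Cuon, Hordeum, Hylobates, Lycaon, Meleagris, Musca, Raphanus, Salmonella, Schizosaccharomyces, Sinapis

Tracing Schizosaccharomyces: it sits inside (Apis,Schizosaccharomyces).
Tracing Callithrix: it sits inside (Callithrix,(Sinapis,Hordeum)).
The smallest clade enclosing both is (((Apis,Schizosaccharomyces),Hylobates),(((Cuon,Salmonella),Meleagris),Musca),((Callithrix,(Sinapis,Hordeum)),(Lycaon,Raphanus))); the answer is its 12 terminal taxa in alphabetical order.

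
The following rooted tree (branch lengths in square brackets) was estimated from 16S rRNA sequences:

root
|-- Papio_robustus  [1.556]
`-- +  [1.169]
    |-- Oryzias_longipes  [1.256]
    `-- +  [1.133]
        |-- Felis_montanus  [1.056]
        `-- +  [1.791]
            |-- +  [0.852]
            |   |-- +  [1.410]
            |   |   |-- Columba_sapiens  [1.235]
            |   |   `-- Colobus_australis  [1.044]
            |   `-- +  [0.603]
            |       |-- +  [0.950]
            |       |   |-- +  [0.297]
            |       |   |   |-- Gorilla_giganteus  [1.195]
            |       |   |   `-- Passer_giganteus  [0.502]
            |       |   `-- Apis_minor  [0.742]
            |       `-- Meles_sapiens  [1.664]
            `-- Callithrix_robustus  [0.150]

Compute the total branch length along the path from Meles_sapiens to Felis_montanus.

5.966

The path runs Meles_sapiens → … → MRCA → … → Felis_montanus; the MRCA is the node subtending (Felis_montanus,(((Columba_sapiens,Colobus_australis),(((Gorilla_giganteus,Passer_giganteus),Apis_minor),Meles_sapiens)),Callithrix_robustus)).
Branch lengths along that path: 1.664 + 0.603 + 0.852 + 1.791 + 1.056 = 5.966.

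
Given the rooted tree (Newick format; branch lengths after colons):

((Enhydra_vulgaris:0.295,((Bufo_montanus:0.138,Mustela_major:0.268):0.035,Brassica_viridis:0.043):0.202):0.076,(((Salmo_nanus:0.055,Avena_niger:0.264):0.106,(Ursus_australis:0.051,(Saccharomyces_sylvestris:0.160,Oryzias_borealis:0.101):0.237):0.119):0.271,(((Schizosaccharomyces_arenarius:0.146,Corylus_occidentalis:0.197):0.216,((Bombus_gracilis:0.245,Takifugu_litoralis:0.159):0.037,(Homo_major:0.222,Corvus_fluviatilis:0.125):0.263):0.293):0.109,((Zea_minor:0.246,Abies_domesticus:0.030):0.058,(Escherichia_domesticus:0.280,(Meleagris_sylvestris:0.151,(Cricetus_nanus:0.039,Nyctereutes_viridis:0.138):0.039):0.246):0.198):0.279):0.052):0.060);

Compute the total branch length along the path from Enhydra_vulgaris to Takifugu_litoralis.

The path runs Enhydra_vulgaris → … → MRCA → … → Takifugu_litoralis; the MRCA is the root of the tree.
Branch lengths along that path: 0.295 + 0.076 + 0.060 + 0.052 + 0.109 + 0.293 + 0.037 + 0.159 = 1.081.

1.081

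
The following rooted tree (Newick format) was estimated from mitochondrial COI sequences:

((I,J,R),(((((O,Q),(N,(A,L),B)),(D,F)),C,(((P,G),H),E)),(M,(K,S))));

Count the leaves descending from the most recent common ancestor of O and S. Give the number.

16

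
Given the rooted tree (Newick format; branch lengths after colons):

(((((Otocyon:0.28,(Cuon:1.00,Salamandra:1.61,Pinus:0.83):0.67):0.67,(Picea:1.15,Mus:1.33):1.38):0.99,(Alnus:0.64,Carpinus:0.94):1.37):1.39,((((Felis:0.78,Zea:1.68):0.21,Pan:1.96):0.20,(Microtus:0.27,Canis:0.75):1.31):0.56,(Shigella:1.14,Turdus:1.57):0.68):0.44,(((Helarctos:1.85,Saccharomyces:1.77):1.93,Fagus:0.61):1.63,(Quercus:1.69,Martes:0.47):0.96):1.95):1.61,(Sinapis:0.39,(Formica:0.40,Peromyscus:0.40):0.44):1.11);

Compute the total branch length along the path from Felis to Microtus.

2.77

The path runs Felis → … → MRCA → … → Microtus; the MRCA is the node subtending (((Felis,Zea),Pan),(Microtus,Canis)).
Branch lengths along that path: 0.78 + 0.21 + 0.20 + 1.31 + 0.27 = 2.77.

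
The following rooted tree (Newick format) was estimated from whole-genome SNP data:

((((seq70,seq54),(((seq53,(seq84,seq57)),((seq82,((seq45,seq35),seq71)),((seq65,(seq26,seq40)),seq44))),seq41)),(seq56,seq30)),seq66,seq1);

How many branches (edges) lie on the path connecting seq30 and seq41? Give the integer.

5

The MRCA of seq30 and seq41 is the node subtending (((seq70,seq54),(((seq53,(seq84,seq57)),((seq82,((seq45,seq35),seq71)),((seq65,(seq26,seq40)),seq44))),seq41)),(seq56,seq30)).
From seq30 up to that node: 2 branches. From seq41 up to the same node: 3 branches. Total: 2 + 3 = 5.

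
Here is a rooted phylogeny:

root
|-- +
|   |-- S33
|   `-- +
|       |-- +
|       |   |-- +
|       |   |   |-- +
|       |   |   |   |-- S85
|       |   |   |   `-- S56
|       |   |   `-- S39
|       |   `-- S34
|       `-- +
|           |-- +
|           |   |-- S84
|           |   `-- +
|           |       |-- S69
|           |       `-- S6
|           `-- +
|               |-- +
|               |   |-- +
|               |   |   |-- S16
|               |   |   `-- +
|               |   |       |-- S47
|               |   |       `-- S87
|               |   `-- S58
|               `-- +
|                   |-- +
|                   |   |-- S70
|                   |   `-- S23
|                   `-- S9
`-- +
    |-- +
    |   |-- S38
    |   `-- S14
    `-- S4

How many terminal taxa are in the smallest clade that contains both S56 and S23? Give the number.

14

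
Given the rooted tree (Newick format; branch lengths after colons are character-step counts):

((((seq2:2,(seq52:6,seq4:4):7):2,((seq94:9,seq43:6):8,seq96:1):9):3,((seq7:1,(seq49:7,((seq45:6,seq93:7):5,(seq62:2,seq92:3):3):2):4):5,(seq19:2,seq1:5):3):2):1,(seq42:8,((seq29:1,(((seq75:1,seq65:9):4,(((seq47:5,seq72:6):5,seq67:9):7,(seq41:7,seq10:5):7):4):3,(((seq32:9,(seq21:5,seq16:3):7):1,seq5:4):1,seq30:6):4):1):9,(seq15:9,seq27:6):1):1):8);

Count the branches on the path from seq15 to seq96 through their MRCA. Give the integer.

The MRCA of seq15 and seq96 is the root of the tree.
From seq15 up to that node: 4 branches. From seq96 up to the same node: 4 branches. Total: 4 + 4 = 8.

8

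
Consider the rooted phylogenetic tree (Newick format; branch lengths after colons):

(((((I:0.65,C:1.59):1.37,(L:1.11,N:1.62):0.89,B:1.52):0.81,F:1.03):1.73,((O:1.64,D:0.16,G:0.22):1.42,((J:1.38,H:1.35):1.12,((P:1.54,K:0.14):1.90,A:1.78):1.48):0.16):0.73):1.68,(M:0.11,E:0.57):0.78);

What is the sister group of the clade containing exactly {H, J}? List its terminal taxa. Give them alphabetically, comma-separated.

The clade containing exactly {H, J} attaches to the tree at the node subtending ((J,H),((P,K),A)).
The other lineage descending from that same node — the sister group — is ((P,K),A); its 3 tips in alphabetical order are the answer.

A, K, P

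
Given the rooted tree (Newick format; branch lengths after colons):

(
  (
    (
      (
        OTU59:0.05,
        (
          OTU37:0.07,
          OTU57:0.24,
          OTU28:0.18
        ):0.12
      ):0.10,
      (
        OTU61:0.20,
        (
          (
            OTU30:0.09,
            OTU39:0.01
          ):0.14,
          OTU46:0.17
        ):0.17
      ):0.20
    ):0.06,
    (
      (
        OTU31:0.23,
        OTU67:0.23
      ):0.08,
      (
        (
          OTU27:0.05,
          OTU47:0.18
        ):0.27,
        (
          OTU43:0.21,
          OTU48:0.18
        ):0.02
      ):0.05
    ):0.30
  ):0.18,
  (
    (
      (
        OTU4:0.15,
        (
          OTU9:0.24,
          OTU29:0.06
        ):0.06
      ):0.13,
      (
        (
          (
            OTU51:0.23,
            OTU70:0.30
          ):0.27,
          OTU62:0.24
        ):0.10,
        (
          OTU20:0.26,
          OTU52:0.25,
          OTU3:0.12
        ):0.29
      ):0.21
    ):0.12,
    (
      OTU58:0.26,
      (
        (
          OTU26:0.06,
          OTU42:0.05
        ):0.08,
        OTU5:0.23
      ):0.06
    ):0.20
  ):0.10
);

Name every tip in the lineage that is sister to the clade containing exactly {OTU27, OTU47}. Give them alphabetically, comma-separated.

The clade containing exactly {OTU27, OTU47} attaches to the tree at the node subtending ((OTU27,OTU47),(OTU43,OTU48)).
The other lineage descending from that same node — the sister group — is (OTU43,OTU48); its 2 tips in alphabetical order are the answer.

OTU43, OTU48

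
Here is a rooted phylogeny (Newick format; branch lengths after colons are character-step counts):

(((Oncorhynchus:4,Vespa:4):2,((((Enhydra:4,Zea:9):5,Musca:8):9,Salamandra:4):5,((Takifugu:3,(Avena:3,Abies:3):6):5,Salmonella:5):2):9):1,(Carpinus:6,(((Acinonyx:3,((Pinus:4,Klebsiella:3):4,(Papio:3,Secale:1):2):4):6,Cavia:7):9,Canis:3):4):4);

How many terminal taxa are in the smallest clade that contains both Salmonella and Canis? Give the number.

The MRCA of Salmonella and Canis is the root, so the clade is the entire tree.
That clade contains 18 terminal taxa: Abies, Acinonyx, Avena, Canis, Carpinus, Cavia, Enhydra, Klebsiella, Musca, Oncorhynchus, Papio, Pinus, Salamandra, Salmonella, Secale, Takifugu, Vespa, Zea.

18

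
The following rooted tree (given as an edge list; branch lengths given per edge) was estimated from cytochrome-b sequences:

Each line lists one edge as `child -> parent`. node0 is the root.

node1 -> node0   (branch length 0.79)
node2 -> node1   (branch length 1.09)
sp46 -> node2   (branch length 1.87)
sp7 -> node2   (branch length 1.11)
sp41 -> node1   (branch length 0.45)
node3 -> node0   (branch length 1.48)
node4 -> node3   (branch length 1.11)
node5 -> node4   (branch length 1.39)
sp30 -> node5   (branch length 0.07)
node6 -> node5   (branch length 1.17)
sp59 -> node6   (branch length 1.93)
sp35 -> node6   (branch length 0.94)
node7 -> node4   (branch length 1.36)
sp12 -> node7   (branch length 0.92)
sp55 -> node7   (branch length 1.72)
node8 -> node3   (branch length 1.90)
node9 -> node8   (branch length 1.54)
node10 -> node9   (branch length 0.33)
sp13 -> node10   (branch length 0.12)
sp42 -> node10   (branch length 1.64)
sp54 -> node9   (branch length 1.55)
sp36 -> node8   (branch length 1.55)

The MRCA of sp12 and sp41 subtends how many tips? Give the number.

The MRCA of sp12 and sp41 is the root, so the clade is the entire tree.
That clade contains 12 terminal taxa: sp12, sp13, sp30, sp35, sp36, sp41, sp42, sp46, sp54, sp55, sp59, sp7.

12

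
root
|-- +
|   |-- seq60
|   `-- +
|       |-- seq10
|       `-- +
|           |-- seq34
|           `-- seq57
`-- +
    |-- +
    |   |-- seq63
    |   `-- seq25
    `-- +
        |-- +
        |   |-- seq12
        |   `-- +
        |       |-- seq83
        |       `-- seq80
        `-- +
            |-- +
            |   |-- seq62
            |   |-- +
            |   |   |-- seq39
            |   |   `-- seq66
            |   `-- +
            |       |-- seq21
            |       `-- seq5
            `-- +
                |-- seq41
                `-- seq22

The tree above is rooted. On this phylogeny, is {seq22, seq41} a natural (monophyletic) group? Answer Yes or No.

The most recent common ancestor of these taxa subtends (seq41,seq22).
That clade has exactly 2 tips — every listed taxon and nothing else — so the group is monophyletic.

Yes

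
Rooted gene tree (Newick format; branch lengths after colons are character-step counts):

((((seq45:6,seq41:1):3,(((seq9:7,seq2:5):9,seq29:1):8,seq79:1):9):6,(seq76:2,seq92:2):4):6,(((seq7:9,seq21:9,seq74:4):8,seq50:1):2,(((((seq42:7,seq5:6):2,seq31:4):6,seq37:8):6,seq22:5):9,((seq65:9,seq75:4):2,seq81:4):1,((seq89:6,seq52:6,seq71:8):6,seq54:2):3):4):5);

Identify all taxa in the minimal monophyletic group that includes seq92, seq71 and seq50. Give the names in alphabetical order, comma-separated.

Tracing seq92: it sits inside (seq76,seq92).
Tracing seq71: it sits inside (seq89,seq52,seq71).
Tracing seq50: it sits inside ((seq7,seq21,seq74),seq50).
The smallest clade enclosing all 3 is the whole tree (their MRCA is the root), so the answer is all 24 tips in alphabetical order.

seq2, seq21, seq22, seq29, seq31, seq37, seq41, seq42, seq45, seq5, seq50, seq52, seq54, seq65, seq7, seq71, seq74, seq75, seq76, seq79, seq81, seq89, seq9, seq92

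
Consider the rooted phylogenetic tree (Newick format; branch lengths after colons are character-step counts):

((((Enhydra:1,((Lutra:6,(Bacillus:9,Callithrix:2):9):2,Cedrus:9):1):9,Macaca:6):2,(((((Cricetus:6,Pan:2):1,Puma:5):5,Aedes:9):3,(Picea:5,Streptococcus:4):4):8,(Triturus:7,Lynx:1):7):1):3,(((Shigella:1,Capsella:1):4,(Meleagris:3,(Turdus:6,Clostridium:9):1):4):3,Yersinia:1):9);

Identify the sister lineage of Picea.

Streptococcus

Picea attaches to the tree at the node subtending (Picea,Streptococcus).
The other lineage descending from that same node — the sister group — is the single tip Streptococcus.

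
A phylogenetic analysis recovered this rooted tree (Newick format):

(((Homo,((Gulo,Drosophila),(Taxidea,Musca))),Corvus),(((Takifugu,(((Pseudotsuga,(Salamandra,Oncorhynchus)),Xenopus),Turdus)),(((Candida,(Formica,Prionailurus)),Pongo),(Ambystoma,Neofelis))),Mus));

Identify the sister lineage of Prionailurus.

Formica

Prionailurus attaches to the tree at the node subtending (Formica,Prionailurus).
The other lineage descending from that same node — the sister group — is the single tip Formica.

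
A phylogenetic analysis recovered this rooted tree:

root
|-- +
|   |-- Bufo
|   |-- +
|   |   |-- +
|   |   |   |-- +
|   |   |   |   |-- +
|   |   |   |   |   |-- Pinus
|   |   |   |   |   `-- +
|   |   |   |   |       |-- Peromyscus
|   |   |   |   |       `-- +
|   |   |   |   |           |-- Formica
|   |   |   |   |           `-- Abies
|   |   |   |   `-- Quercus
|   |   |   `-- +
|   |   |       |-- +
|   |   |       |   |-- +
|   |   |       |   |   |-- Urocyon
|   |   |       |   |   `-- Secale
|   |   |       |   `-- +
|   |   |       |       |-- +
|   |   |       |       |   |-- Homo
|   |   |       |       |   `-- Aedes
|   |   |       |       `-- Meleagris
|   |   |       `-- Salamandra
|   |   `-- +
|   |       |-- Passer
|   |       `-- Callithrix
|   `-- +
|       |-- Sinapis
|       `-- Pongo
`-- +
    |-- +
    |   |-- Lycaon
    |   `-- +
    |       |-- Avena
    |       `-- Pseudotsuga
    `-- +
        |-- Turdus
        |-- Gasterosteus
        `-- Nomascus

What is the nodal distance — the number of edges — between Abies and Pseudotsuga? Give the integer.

12

The MRCA of Abies and Pseudotsuga is the root of the tree.
From Abies up to that node: 8 branches. From Pseudotsuga up to the same node: 4 branches. Total: 8 + 4 = 12.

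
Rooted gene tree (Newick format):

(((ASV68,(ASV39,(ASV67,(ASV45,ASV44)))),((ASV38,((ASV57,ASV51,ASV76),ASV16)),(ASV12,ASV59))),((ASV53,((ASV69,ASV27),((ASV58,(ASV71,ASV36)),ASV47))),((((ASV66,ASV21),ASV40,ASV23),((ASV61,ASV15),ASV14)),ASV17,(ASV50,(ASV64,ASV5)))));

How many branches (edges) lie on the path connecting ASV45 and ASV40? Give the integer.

The MRCA of ASV45 and ASV40 is the root of the tree.
From ASV45 up to that node: 6 branches. From ASV40 up to the same node: 5 branches. Total: 6 + 5 = 11.

11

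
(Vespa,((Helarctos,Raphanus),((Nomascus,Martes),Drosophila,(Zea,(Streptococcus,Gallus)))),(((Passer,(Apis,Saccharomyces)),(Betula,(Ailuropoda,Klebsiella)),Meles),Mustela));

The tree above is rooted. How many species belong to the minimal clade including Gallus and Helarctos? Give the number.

8

The MRCA of Gallus and Helarctos is the node subtending ((Helarctos,Raphanus),((Nomascus,Martes),Drosophila,(Zea,(Streptococcus,Gallus)))).
That clade contains 8 terminal taxa: Drosophila, Gallus, Helarctos, Martes, Nomascus, Raphanus, Streptococcus, Zea.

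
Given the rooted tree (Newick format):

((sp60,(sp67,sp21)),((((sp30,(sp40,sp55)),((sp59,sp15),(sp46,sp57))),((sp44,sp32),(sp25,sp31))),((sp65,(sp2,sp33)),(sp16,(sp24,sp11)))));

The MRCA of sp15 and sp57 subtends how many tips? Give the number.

The MRCA of sp15 and sp57 is the node subtending ((sp59,sp15),(sp46,sp57)).
That clade contains 4 terminal taxa: sp15, sp46, sp57, sp59.

4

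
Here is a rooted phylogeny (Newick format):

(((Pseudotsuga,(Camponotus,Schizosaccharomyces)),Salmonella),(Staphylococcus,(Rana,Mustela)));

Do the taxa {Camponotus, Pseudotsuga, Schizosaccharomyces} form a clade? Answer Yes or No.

The most recent common ancestor of these taxa subtends (Pseudotsuga,(Camponotus,Schizosaccharomyces)).
That clade has exactly 3 tips — every listed taxon and nothing else — so the group is monophyletic.

Yes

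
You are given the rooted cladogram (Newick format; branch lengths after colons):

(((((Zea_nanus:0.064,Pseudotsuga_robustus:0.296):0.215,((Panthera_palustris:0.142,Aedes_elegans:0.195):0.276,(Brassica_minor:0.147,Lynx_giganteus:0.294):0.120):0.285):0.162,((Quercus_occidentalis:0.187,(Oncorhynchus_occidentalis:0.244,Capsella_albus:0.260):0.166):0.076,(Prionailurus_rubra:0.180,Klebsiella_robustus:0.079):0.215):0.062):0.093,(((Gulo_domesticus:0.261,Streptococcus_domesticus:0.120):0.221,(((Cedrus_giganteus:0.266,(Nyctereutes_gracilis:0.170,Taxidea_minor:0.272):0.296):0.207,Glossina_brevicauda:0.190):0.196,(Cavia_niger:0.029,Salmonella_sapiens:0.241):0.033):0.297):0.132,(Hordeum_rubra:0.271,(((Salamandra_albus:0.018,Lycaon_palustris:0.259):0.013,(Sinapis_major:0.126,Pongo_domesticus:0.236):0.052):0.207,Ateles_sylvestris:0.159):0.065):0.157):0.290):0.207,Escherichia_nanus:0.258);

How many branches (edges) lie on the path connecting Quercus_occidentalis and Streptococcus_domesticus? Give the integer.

8

The MRCA of Quercus_occidentalis and Streptococcus_domesticus is the node subtending ((((Zea_nanus,Pseudotsuga_robustus),((Panthera_palustris,Aedes_elegans),(Brassica_minor,Lynx_giganteus))),((Quercus_occidentalis,(Oncorhynchus_occidentalis,Capsella_albus)),(Prionailurus_rubra,Klebsiella_robustus))),(((Gulo_domesticus,Streptococcus_domesticus),(((Cedrus_giganteus,(Nyctereutes_gracilis,Taxidea_minor)),Glossina_brevicauda),(Cavia_niger,Salmonella_sapiens))),(Hordeum_rubra,(((Salamandra_albus,Lycaon_palustris),(Sinapis_major,Pongo_domesticus)),Ateles_sylvestris)))).
From Quercus_occidentalis up to that node: 4 branches. From Streptococcus_domesticus up to the same node: 4 branches. Total: 4 + 4 = 8.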